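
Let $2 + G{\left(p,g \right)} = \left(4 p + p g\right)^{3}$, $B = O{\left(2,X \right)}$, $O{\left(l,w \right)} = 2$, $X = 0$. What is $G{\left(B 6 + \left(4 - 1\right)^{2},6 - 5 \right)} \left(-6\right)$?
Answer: $-6945738$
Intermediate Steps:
$B = 2$
$G{\left(p,g \right)} = -2 + \left(4 p + g p\right)^{3}$ ($G{\left(p,g \right)} = -2 + \left(4 p + p g\right)^{3} = -2 + \left(4 p + g p\right)^{3}$)
$G{\left(B 6 + \left(4 - 1\right)^{2},6 - 5 \right)} \left(-6\right) = \left(-2 + \left(2 \cdot 6 + \left(4 - 1\right)^{2}\right)^{3} \left(4 + \left(6 - 5\right)\right)^{3}\right) \left(-6\right) = \left(-2 + \left(12 + 3^{2}\right)^{3} \left(4 + 1\right)^{3}\right) \left(-6\right) = \left(-2 + \left(12 + 9\right)^{3} \cdot 5^{3}\right) \left(-6\right) = \left(-2 + 21^{3} \cdot 125\right) \left(-6\right) = \left(-2 + 9261 \cdot 125\right) \left(-6\right) = \left(-2 + 1157625\right) \left(-6\right) = 1157623 \left(-6\right) = -6945738$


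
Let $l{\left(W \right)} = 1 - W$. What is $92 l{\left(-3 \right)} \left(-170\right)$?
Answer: $-62560$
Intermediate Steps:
$92 l{\left(-3 \right)} \left(-170\right) = 92 \left(1 - -3\right) \left(-170\right) = 92 \left(1 + 3\right) \left(-170\right) = 92 \cdot 4 \left(-170\right) = 368 \left(-170\right) = -62560$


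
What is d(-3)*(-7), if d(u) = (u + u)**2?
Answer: -252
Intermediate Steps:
d(u) = 4*u**2 (d(u) = (2*u)**2 = 4*u**2)
d(-3)*(-7) = (4*(-3)**2)*(-7) = (4*9)*(-7) = 36*(-7) = -252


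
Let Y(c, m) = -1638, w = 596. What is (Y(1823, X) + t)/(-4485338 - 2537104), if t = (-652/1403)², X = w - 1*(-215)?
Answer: 1611914419/6911519017389 ≈ 0.00023322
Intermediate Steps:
X = 811 (X = 596 - 1*(-215) = 596 + 215 = 811)
t = 425104/1968409 (t = (-652*1/1403)² = (-652/1403)² = 425104/1968409 ≈ 0.21596)
(Y(1823, X) + t)/(-4485338 - 2537104) = (-1638 + 425104/1968409)/(-4485338 - 2537104) = -3223828838/1968409/(-7022442) = -3223828838/1968409*(-1/7022442) = 1611914419/6911519017389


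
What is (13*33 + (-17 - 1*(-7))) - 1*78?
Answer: 341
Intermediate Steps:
(13*33 + (-17 - 1*(-7))) - 1*78 = (429 + (-17 + 7)) - 78 = (429 - 10) - 78 = 419 - 78 = 341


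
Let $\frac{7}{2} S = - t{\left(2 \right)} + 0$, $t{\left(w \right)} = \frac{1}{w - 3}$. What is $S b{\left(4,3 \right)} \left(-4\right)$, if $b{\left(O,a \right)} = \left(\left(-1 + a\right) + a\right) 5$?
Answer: $- \frac{200}{7} \approx -28.571$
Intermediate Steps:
$t{\left(w \right)} = \frac{1}{-3 + w}$
$S = \frac{2}{7}$ ($S = \frac{2 \left(- \frac{1}{-3 + 2} + 0\right)}{7} = \frac{2 \left(- \frac{1}{-1} + 0\right)}{7} = \frac{2 \left(\left(-1\right) \left(-1\right) + 0\right)}{7} = \frac{2 \left(1 + 0\right)}{7} = \frac{2}{7} \cdot 1 = \frac{2}{7} \approx 0.28571$)
$b{\left(O,a \right)} = -5 + 10 a$ ($b{\left(O,a \right)} = \left(-1 + 2 a\right) 5 = -5 + 10 a$)
$S b{\left(4,3 \right)} \left(-4\right) = \frac{2 \left(-5 + 10 \cdot 3\right)}{7} \left(-4\right) = \frac{2 \left(-5 + 30\right)}{7} \left(-4\right) = \frac{2}{7} \cdot 25 \left(-4\right) = \frac{50}{7} \left(-4\right) = - \frac{200}{7}$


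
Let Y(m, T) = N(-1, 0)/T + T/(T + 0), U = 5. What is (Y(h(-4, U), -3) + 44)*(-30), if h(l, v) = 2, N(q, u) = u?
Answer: -1350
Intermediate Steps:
Y(m, T) = 1 (Y(m, T) = 0/T + T/(T + 0) = 0 + T/T = 0 + 1 = 1)
(Y(h(-4, U), -3) + 44)*(-30) = (1 + 44)*(-30) = 45*(-30) = -1350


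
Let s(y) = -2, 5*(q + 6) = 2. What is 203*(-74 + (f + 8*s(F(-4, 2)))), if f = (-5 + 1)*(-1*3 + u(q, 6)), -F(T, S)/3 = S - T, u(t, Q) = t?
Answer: -56434/5 ≈ -11287.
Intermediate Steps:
q = -28/5 (q = -6 + (⅕)*2 = -6 + ⅖ = -28/5 ≈ -5.6000)
F(T, S) = -3*S + 3*T (F(T, S) = -3*(S - T) = -3*S + 3*T)
f = 172/5 (f = (-5 + 1)*(-1*3 - 28/5) = -4*(-3 - 28/5) = -4*(-43/5) = 172/5 ≈ 34.400)
203*(-74 + (f + 8*s(F(-4, 2)))) = 203*(-74 + (172/5 + 8*(-2))) = 203*(-74 + (172/5 - 16)) = 203*(-74 + 92/5) = 203*(-278/5) = -56434/5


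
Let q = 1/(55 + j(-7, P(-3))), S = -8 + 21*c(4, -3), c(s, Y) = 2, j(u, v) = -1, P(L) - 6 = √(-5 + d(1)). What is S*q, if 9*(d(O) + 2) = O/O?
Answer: 17/27 ≈ 0.62963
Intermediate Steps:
d(O) = -17/9 (d(O) = -2 + (O/O)/9 = -2 + (⅑)*1 = -2 + ⅑ = -17/9)
P(L) = 6 + I*√62/3 (P(L) = 6 + √(-5 - 17/9) = 6 + √(-62/9) = 6 + I*√62/3)
S = 34 (S = -8 + 21*2 = -8 + 42 = 34)
q = 1/54 (q = 1/(55 - 1) = 1/54 ≈ 0.018519)
S*q = 34*(1/54) = 17/27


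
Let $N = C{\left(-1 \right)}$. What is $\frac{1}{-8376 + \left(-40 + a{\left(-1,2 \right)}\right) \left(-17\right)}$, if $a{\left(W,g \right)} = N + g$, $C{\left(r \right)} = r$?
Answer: $- \frac{1}{7713} \approx -0.00012965$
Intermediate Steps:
$N = -1$
$a{\left(W,g \right)} = -1 + g$
$\frac{1}{-8376 + \left(-40 + a{\left(-1,2 \right)}\right) \left(-17\right)} = \frac{1}{-8376 + \left(-40 + \left(-1 + 2\right)\right) \left(-17\right)} = \frac{1}{-8376 + \left(-40 + 1\right) \left(-17\right)} = \frac{1}{-8376 - -663} = \frac{1}{-8376 + 663} = \frac{1}{-7713} = - \frac{1}{7713}$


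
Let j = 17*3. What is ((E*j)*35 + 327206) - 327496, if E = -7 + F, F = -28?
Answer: -62765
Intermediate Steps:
j = 51
E = -35 (E = -7 - 28 = -35)
((E*j)*35 + 327206) - 327496 = (-35*51*35 + 327206) - 327496 = (-1785*35 + 327206) - 327496 = (-62475 + 327206) - 327496 = 264731 - 327496 = -62765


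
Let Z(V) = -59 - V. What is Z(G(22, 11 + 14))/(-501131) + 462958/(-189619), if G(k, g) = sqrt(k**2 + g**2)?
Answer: -231991417977/95023959089 + sqrt(1109)/501131 ≈ -2.4413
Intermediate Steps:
G(k, g) = sqrt(g**2 + k**2)
Z(G(22, 11 + 14))/(-501131) + 462958/(-189619) = (-59 - sqrt((11 + 14)**2 + 22**2))/(-501131) + 462958/(-189619) = (-59 - sqrt(25**2 + 484))*(-1/501131) + 462958*(-1/189619) = (-59 - sqrt(625 + 484))*(-1/501131) - 462958/189619 = (-59 - sqrt(1109))*(-1/501131) - 462958/189619 = (59/501131 + sqrt(1109)/501131) - 462958/189619 = -231991417977/95023959089 + sqrt(1109)/501131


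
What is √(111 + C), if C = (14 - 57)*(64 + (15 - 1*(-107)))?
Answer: I*√7887 ≈ 88.809*I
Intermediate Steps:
C = -7998 (C = -43*(64 + (15 + 107)) = -43*(64 + 122) = -43*186 = -7998)
√(111 + C) = √(111 - 7998) = √(-7887) = I*√7887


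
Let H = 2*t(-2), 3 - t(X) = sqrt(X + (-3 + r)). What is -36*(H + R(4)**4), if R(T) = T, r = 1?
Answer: -9432 + 144*I ≈ -9432.0 + 144.0*I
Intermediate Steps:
t(X) = 3 - sqrt(-2 + X) (t(X) = 3 - sqrt(X + (-3 + 1)) = 3 - sqrt(X - 2) = 3 - sqrt(-2 + X))
H = 6 - 4*I (H = 2*(3 - sqrt(-2 - 2)) = 2*(3 - sqrt(-4)) = 2*(3 - 2*I) = 6 - 4*I ≈ 6.0 - 4.0*I)
-36*(H + R(4)**4) = -36*((6 - 4*I) + 4**4) = -36*((6 - 4*I) + 256) = -36*(262 - 4*I) = -9432 + 144*I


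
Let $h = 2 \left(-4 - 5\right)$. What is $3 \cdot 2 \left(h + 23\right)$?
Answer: $30$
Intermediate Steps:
$h = -18$ ($h = 2 \left(-9\right) = -18$)
$3 \cdot 2 \left(h + 23\right) = 3 \cdot 2 \left(-18 + 23\right) = 6 \cdot 5 = 30$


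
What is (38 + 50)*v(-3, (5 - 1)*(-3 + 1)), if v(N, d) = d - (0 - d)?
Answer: -1408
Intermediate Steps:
v(N, d) = 2*d (v(N, d) = d - (-1)*d = d + d = 2*d)
(38 + 50)*v(-3, (5 - 1)*(-3 + 1)) = (38 + 50)*(2*((5 - 1)*(-3 + 1))) = 88*(2*(4*(-2))) = 88*(2*(-8)) = 88*(-16) = -1408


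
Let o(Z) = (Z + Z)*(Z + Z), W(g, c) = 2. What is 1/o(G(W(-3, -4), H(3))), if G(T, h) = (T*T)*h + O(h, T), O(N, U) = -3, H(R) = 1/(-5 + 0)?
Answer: 25/1444 ≈ 0.017313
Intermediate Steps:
H(R) = -1/5 (H(R) = 1/(-5) = -1/5)
G(T, h) = -3 + h*T**2 (G(T, h) = (T*T)*h - 3 = T**2*h - 3 = h*T**2 - 3 = -3 + h*T**2)
o(Z) = 4*Z**2 (o(Z) = (2*Z)*(2*Z) = 4*Z**2)
1/o(G(W(-3, -4), H(3))) = 1/(4*(-3 - 1/5*2**2)**2) = 1/(4*(-3 - 1/5*4)**2) = 1/(4*(-3 - 4/5)**2) = 1/(4*(-19/5)**2) = 1/(4*(361/25)) = 1/(1444/25) = 25/1444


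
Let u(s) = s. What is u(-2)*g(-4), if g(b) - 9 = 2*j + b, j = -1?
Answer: -6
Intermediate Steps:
g(b) = 7 + b (g(b) = 9 + (2*(-1) + b) = 9 + (-2 + b) = 7 + b)
u(-2)*g(-4) = -2*(7 - 4) = -2*3 = -6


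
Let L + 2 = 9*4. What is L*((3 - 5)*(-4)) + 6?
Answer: 278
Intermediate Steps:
L = 34 (L = -2 + 9*4 = -2 + 36 = 34)
L*((3 - 5)*(-4)) + 6 = 34*((3 - 5)*(-4)) + 6 = 34*(-2*(-4)) + 6 = 34*8 + 6 = 272 + 6 = 278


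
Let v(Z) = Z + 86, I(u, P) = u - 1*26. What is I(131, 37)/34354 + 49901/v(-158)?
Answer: -857145697/1236744 ≈ -693.07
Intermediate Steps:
I(u, P) = -26 + u (I(u, P) = u - 26 = -26 + u)
v(Z) = 86 + Z
I(131, 37)/34354 + 49901/v(-158) = (-26 + 131)/34354 + 49901/(86 - 158) = 105*(1/34354) + 49901/(-72) = 105/34354 + 49901*(-1/72) = 105/34354 - 49901/72 = -857145697/1236744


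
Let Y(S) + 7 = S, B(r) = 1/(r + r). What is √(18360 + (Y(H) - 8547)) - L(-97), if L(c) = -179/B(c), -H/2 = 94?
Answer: -34726 + √9618 ≈ -34628.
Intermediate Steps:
H = -188 (H = -2*94 = -188)
B(r) = 1/(2*r)
Y(S) = -7 + S
L(c) = -358*c (L(c) = -179*2*c = -358*c)
√(18360 + (Y(H) - 8547)) - L(-97) = √(18360 + ((-7 - 188) - 8547)) - (-358)*(-97) = √(18360 + (-195 - 8547)) - 1*34726 = √(18360 - 8742) - 34726 = √9618 - 34726 = -34726 + √9618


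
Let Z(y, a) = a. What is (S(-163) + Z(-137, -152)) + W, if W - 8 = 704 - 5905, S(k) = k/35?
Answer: -187238/35 ≈ -5349.7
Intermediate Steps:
S(k) = k/35 (S(k) = k*(1/35) = k/35)
W = -5193 (W = 8 + (704 - 5905) = 8 - 5201 = -5193)
(S(-163) + Z(-137, -152)) + W = ((1/35)*(-163) - 152) - 5193 = (-163/35 - 152) - 5193 = -5483/35 - 5193 = -187238/35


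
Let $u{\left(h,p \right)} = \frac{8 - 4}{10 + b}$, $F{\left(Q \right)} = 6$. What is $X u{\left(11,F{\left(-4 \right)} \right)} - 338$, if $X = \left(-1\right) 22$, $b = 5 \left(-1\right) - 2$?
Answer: $- \frac{1102}{3} \approx -367.33$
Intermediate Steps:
$b = -7$ ($b = -5 - 2 = -7$)
$X = -22$
$u{\left(h,p \right)} = \frac{4}{3}$ ($u{\left(h,p \right)} = \frac{8 - 4}{10 - 7} = \frac{4}{3}$)
$X u{\left(11,F{\left(-4 \right)} \right)} - 338 = \left(-22\right) \frac{4}{3} - 338 = - \frac{88}{3} - 338 = - \frac{1102}{3}$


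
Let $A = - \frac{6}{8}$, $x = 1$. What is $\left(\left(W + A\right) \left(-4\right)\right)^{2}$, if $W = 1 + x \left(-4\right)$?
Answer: $225$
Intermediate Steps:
$A = - \frac{3}{4}$ ($A = \left(-6\right) \frac{1}{8} = - \frac{3}{4} \approx -0.75$)
$W = -3$ ($W = 1 + 1 \left(-4\right) = 1 - 4 = -3$)
$\left(\left(W + A\right) \left(-4\right)\right)^{2} = \left(\left(-3 - \frac{3}{4}\right) \left(-4\right)\right)^{2} = \left(\left(- \frac{15}{4}\right) \left(-4\right)\right)^{2} = 15^{2} = 225$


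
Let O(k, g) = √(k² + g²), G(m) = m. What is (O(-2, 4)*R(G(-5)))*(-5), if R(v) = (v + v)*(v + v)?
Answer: -1000*√5 ≈ -2236.1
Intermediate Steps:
R(v) = 4*v² (R(v) = (2*v)*(2*v) = 4*v²)
O(k, g) = √(g² + k²)
(O(-2, 4)*R(G(-5)))*(-5) = (√(4² + (-2)²)*(4*(-5)²))*(-5) = (√(16 + 4)*(4*25))*(-5) = (√20*100)*(-5) = ((2*√5)*100)*(-5) = (200*√5)*(-5) = -1000*√5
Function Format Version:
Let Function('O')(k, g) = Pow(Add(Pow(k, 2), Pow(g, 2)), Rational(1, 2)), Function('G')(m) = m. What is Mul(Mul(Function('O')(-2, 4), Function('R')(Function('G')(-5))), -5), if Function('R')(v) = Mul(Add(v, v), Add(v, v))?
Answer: Mul(-1000, Pow(5, Rational(1, 2))) ≈ -2236.1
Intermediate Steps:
Function('R')(v) = Mul(4, Pow(v, 2)) (Function('R')(v) = Mul(Mul(2, v), Mul(2, v)) = Mul(4, Pow(v, 2)))
Function('O')(k, g) = Pow(Add(Pow(g, 2), Pow(k, 2)), Rational(1, 2))
Mul(Mul(Function('O')(-2, 4), Function('R')(Function('G')(-5))), -5) = Mul(Mul(Pow(Add(Pow(4, 2), Pow(-2, 2)), Rational(1, 2)), Mul(4, Pow(-5, 2))), -5) = Mul(Mul(Pow(Add(16, 4), Rational(1, 2)), Mul(4, 25)), -5) = Mul(Mul(Pow(20, Rational(1, 2)), 100), -5) = Mul(Mul(Mul(2, Pow(5, Rational(1, 2))), 100), -5) = Mul(Mul(200, Pow(5, Rational(1, 2))), -5) = Mul(-1000, Pow(5, Rational(1, 2)))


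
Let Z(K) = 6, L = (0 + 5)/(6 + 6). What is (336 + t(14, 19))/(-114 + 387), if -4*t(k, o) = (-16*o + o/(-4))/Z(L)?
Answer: 33491/26208 ≈ 1.2779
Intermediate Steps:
L = 5/12 ≈ 0.41667
t(k, o) = 65*o/96 (t(k, o) = -(-16*o + o/(-4))/(4*6) = -(-16*o + o*(-1/4))/(4*6) = -(-16*o - o/4)/(4*6) = -(-65*o/4)/(4*6) = -(-65)*o/96 = 65*o/96)
(336 + t(14, 19))/(-114 + 387) = (336 + (65/96)*19)/(-114 + 387) = (336 + 1235/96)/273 = (33491/96)*(1/273) = 33491/26208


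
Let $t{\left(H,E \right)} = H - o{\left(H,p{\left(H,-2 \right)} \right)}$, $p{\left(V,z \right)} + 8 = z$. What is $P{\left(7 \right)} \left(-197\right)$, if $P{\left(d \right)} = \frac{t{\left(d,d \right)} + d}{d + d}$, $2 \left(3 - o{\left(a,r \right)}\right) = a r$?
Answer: $\frac{2364}{7} \approx 337.71$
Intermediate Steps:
$p{\left(V,z \right)} = -8 + z$
$o{\left(a,r \right)} = 3 - \frac{a r}{2}$
$t{\left(H,E \right)} = -3 - 4 H$ ($t{\left(H,E \right)} = H - \left(3 - \frac{H \left(-8 - 2\right)}{2}\right) = H - \left(3 - \frac{1}{2} H \left(-10\right)\right) = H - \left(3 + 5 H\right) = -3 - 4 H$)
$P{\left(d \right)} = \frac{-3 - 3 d}{2 d}$ ($P{\left(d \right)} = \frac{\left(-3 - 4 d\right) + d}{d + d} = \frac{-3 - 3 d}{2 d}$)
$P{\left(7 \right)} \left(-197\right) = \frac{3 \left(-1 - 7\right)}{2 \cdot 7} \left(-197\right) = \frac{3}{2} \cdot \frac{1}{7} \left(-1 - 7\right) \left(-197\right) = \frac{3}{2} \cdot \frac{1}{7} \left(-8\right) \left(-197\right) = \left(- \frac{12}{7}\right) \left(-197\right) = \frac{2364}{7}$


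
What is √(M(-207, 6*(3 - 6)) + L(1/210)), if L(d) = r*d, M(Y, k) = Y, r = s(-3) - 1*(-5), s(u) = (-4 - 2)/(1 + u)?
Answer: I*√2281755/105 ≈ 14.386*I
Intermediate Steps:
s(u) = -6/(1 + u)
r = 8 (r = -6/(1 - 3) - 1*(-5) = -6/(-2) + 5 = -6*(-½) + 5 = 3 + 5 = 8)
L(d) = 8*d
√(M(-207, 6*(3 - 6)) + L(1/210)) = √(-207 + 8/210) = √(-207 + 8*(1/210)) = √(-207 + 4/105) = √(-21731/105) = I*√2281755/105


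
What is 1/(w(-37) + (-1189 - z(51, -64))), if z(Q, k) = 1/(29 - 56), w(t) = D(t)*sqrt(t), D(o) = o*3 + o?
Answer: -433377/810677498 + 26973*I*sqrt(37)/405338749 ≈ -0.00053459 + 0.00040477*I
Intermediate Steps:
D(o) = 4*o (D(o) = 3*o + o = 4*o)
w(t) = 4*t**(3/2) (w(t) = (4*t)*sqrt(t) = 4*t**(3/2))
z(Q, k) = -1/27 (z(Q, k) = 1/(-27) = -1/27)
1/(w(-37) + (-1189 - z(51, -64))) = 1/(4*(-37)**(3/2) + (-1189 - 1*(-1/27))) = 1/(4*(-37*I*sqrt(37)) + (-1189 + 1/27)) = 1/(-148*I*sqrt(37) - 32102/27) = 1/(-32102/27 - 148*I*sqrt(37))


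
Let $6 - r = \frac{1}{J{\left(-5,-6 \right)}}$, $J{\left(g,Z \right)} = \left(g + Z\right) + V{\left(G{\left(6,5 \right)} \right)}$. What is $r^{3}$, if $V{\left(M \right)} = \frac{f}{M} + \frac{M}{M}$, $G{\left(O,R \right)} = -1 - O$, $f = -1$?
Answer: $\frac{74618461}{328509} \approx 227.14$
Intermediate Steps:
$V{\left(M \right)} = 1 - \frac{1}{M}$ ($V{\left(M \right)} = - \frac{1}{M} + \frac{M}{M} = - \frac{1}{M} + 1 = 1 - \frac{1}{M}$)
$J{\left(g,Z \right)} = \frac{8}{7} + Z + g$ ($J{\left(g,Z \right)} = \left(g + Z\right) + \frac{-1 - 7}{-1 - 6} = \left(Z + g\right) + \frac{-1 - 7}{-1 - 6} = \left(Z + g\right) + \frac{-1 - 7}{-7} = \left(Z + g\right) - - \frac{8}{7} = \left(Z + g\right) + \frac{8}{7} = \frac{8}{7} + Z + g$)
$r = \frac{421}{69}$ ($r = 6 - \frac{1}{\frac{8}{7} - 6 - 5} = 6 - \frac{1}{- \frac{69}{7}} = 6 - - \frac{7}{69} = 6 + \frac{7}{69} = \frac{421}{69} \approx 6.1014$)
$r^{3} = \left(\frac{421}{69}\right)^{3} = \frac{74618461}{328509}$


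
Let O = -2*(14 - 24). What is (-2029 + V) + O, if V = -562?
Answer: -2571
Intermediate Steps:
O = 20 (O = -2*(-10) = 20)
(-2029 + V) + O = (-2029 - 562) + 20 = -2591 + 20 = -2571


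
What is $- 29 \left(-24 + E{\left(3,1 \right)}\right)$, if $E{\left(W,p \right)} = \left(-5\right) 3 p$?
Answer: $1131$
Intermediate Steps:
$E{\left(W,p \right)} = - 15 p$
$- 29 \left(-24 + E{\left(3,1 \right)}\right) = - 29 \left(-24 - 15\right) = \left(-29\right) \left(-39\right) = 1131$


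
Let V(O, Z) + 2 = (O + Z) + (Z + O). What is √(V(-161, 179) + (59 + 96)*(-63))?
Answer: I*√9731 ≈ 98.646*I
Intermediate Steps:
V(O, Z) = -2 + 2*O + 2*Z (V(O, Z) = -2 + ((O + Z) + (Z + O)) = -2 + ((O + Z) + (O + Z)) = -2 + (2*O + 2*Z) = -2 + 2*O + 2*Z)
√(V(-161, 179) + (59 + 96)*(-63)) = √((-2 + 2*(-161) + 2*179) + (59 + 96)*(-63)) = √((-2 - 322 + 358) + 155*(-63)) = √(34 - 9765) = √(-9731) = I*√9731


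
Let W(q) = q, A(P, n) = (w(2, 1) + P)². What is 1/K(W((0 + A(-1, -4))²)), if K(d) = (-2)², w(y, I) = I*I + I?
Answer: ¼ ≈ 0.25000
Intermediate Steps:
w(y, I) = I + I² (w(y, I) = I² + I = I + I²)
A(P, n) = (2 + P)² (A(P, n) = (1*(1 + 1) + P)² = (1*2 + P)² = (2 + P)²)
K(d) = 4
1/K(W((0 + A(-1, -4))²)) = 1/4 = ¼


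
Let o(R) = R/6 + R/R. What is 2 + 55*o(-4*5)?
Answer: -379/3 ≈ -126.33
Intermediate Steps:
o(R) = 1 + R/6 (o(R) = R*(⅙) + 1 = R/6 + 1 = 1 + R/6)
2 + 55*o(-4*5) = 2 + 55*(1 + (-4*5)/6) = 2 + 55*(1 + (⅙)*(-20)) = 2 + 55*(1 - 10/3) = 2 + 55*(-7/3) = 2 - 385/3 = -379/3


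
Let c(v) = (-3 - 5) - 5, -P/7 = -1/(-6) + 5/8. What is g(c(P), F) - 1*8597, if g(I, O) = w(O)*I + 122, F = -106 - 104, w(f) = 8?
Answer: -8579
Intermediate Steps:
P = -133/24 (P = -7*(-1/(-6) + 5/8) = -7*(-1*(-1/6) + 5*(1/8)) = -7*(1/6 + 5/8) = -7*19/24 = -133/24 ≈ -5.5417)
c(v) = -13 (c(v) = -8 - 5 = -13)
F = -210
g(I, O) = 122 + 8*I (g(I, O) = 8*I + 122 = 122 + 8*I)
g(c(P), F) - 1*8597 = (122 + 8*(-13)) - 1*8597 = (122 - 104) - 8597 = 18 - 8597 = -8579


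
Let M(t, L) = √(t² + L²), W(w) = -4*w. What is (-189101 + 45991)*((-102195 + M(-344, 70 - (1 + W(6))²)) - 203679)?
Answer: 43773628140 - 143110*√329017 ≈ 4.3692e+10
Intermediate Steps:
M(t, L) = √(L² + t²)
(-189101 + 45991)*((-102195 + M(-344, 70 - (1 + W(6))²)) - 203679) = (-189101 + 45991)*((-102195 + √((70 - (1 - 4*6)²)² + (-344)²)) - 203679) = -143110*((-102195 + √((70 - (1 - 24)²)² + 118336)) - 203679) = -143110*((-102195 + √((70 - 1*(-23)²)² + 118336)) - 203679) = -143110*((-102195 + √((70 - 1*529)² + 118336)) - 203679) = -143110*((-102195 + √((70 - 529)² + 118336)) - 203679) = -143110*((-102195 + √((-459)² + 118336)) - 203679) = -143110*((-102195 + √(210681 + 118336)) - 203679) = -143110*((-102195 + √329017) - 203679) = -143110*(-305874 + √329017) = 43773628140 - 143110*√329017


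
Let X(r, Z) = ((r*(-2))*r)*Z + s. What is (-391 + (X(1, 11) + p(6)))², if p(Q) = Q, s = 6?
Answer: 160801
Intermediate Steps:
X(r, Z) = 6 - 2*Z*r² (X(r, Z) = ((r*(-2))*r)*Z + 6 = ((-2*r)*r)*Z + 6 = (-2*r²)*Z + 6 = -2*Z*r² + 6 = 6 - 2*Z*r²)
(-391 + (X(1, 11) + p(6)))² = (-391 + ((6 - 2*11*1²) + 6))² = (-391 + ((6 - 2*11*1) + 6))² = (-391 + ((6 - 22) + 6))² = (-391 + (-16 + 6))² = (-391 - 10)² = (-401)² = 160801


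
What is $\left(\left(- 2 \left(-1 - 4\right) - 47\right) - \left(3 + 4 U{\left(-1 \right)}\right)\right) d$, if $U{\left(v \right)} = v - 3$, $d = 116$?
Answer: $-2784$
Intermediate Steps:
$U{\left(v \right)} = -3 + v$
$\left(\left(- 2 \left(-1 - 4\right) - 47\right) - \left(3 + 4 U{\left(-1 \right)}\right)\right) d = \left(\left(- 2 \left(-1 - 4\right) - 47\right) - \left(3 + 4 \left(-3 - 1\right)\right)\right) 116 = \left(\left(\left(-2\right) \left(-5\right) - 47\right) - -13\right) 116 = \left(\left(10 - 47\right) + \left(16 - 3\right)\right) 116 = \left(-37 + 13\right) 116 = \left(-24\right) 116 = -2784$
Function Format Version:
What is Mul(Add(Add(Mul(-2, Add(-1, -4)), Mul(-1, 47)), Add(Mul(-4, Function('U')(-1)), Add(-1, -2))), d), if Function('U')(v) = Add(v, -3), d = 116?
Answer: -2784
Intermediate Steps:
Function('U')(v) = Add(-3, v)
Mul(Add(Add(Mul(-2, Add(-1, -4)), Mul(-1, 47)), Add(Mul(-4, Function('U')(-1)), Add(-1, -2))), d) = Mul(Add(Add(Mul(-2, Add(-1, -4)), Mul(-1, 47)), Add(Mul(-4, Add(-3, -1)), Add(-1, -2))), 116) = Mul(Add(Add(Mul(-2, -5), -47), Add(Mul(-4, -4), -3)), 116) = Mul(Add(Add(10, -47), Add(16, -3)), 116) = Mul(Add(-37, 13), 116) = Mul(-24, 116) = -2784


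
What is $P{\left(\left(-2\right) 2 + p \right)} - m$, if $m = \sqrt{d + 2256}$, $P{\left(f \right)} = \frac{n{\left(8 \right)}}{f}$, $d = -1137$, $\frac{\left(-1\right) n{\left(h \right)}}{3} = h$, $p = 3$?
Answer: $24 - \sqrt{1119} \approx -9.4515$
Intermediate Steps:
$n{\left(h \right)} = - 3 h$
$P{\left(f \right)} = - \frac{24}{f}$ ($P{\left(f \right)} = \frac{\left(-3\right) 8}{f} = - \frac{24}{f}$)
$m = \sqrt{1119}$ ($m = \sqrt{-1137 + 2256} = \sqrt{1119} \approx 33.451$)
$P{\left(\left(-2\right) 2 + p \right)} - m = - \frac{24}{\left(-2\right) 2 + 3} - \sqrt{1119} = - \frac{24}{-4 + 3} - \sqrt{1119} = - \frac{24}{-1} - \sqrt{1119} = \left(-24\right) \left(-1\right) - \sqrt{1119} = 24 - \sqrt{1119}$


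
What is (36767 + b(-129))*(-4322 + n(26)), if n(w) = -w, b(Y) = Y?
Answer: -159302024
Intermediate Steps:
(36767 + b(-129))*(-4322 + n(26)) = (36767 - 129)*(-4322 - 1*26) = 36638*(-4322 - 26) = 36638*(-4348) = -159302024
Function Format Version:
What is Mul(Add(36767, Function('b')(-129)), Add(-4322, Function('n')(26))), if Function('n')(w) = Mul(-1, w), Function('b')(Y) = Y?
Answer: -159302024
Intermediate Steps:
Mul(Add(36767, Function('b')(-129)), Add(-4322, Function('n')(26))) = Mul(Add(36767, -129), Add(-4322, Mul(-1, 26))) = Mul(36638, Add(-4322, -26)) = Mul(36638, -4348) = -159302024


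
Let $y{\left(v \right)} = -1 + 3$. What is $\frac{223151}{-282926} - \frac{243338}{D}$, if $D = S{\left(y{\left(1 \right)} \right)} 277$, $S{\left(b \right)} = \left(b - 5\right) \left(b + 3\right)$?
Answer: $\frac{67919454583}{1175557530} \approx 57.776$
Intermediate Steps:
$y{\left(v \right)} = 2$
$S{\left(b \right)} = \left(-5 + b\right) \left(3 + b\right)$
$D = -4155$ ($D = \left(-15 + 2^{2} - 4\right) 277 = \left(-15 + 4 - 4\right) 277 = \left(-15\right) 277 = -4155$)
$\frac{223151}{-282926} - \frac{243338}{D} = \frac{223151}{-282926} - \frac{243338}{-4155} = 223151 \left(- \frac{1}{282926}\right) - - \frac{243338}{4155} = - \frac{223151}{282926} + \frac{243338}{4155} = \frac{67919454583}{1175557530}$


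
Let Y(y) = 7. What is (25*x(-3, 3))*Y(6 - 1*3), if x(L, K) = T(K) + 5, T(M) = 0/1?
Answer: 875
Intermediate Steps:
T(M) = 0 (T(M) = 0*1 = 0)
x(L, K) = 5 (x(L, K) = 0 + 5 = 5)
(25*x(-3, 3))*Y(6 - 1*3) = (25*5)*7 = 125*7 = 875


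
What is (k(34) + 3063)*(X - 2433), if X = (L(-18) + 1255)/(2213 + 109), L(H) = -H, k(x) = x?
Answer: -17492329841/2322 ≈ -7.5333e+6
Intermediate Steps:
X = 1273/2322 (X = (-1*(-18) + 1255)/(2213 + 109) = (18 + 1255)/2322 = 1273*(1/2322) = 1273/2322 ≈ 0.54823)
(k(34) + 3063)*(X - 2433) = (34 + 3063)*(1273/2322 - 2433) = 3097*(-5648153/2322) = -17492329841/2322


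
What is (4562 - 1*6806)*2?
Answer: -4488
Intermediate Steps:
(4562 - 1*6806)*2 = (4562 - 6806)*2 = -2244*2 = -4488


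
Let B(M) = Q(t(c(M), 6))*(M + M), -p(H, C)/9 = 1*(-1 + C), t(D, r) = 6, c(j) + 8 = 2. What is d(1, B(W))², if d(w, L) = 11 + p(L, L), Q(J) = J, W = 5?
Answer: 270400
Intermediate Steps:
c(j) = -6 (c(j) = -8 + 2 = -6)
p(H, C) = 9 - 9*C (p(H, C) = -9*(-1 + C) = 9 - 9*C)
B(M) = 12*M (B(M) = 6*(M + M) = 6*(2*M) = 12*M)
d(w, L) = 20 - 9*L (d(w, L) = 11 + (9 - 9*L) = 20 - 9*L)
d(1, B(W))² = (20 - 108*5)² = (20 - 9*60)² = (20 - 540)² = (-520)² = 270400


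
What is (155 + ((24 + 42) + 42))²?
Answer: 69169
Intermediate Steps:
(155 + ((24 + 42) + 42))² = (155 + (66 + 42))² = (155 + 108)² = 263² = 69169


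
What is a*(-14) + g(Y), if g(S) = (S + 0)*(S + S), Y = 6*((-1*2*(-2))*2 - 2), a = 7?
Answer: 2494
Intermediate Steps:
Y = 36 (Y = 6*(-2*(-2)*2 - 2) = 6*(4*2 - 2) = 6*(8 - 2) = 6*6 = 36)
g(S) = 2*S**2 (g(S) = S*(2*S) = 2*S**2)
a*(-14) + g(Y) = 7*(-14) + 2*36**2 = -98 + 2*1296 = -98 + 2592 = 2494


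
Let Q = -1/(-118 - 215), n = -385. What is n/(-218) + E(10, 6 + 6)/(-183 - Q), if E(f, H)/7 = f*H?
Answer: -1875853/664246 ≈ -2.8240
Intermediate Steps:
Q = 1/333 (Q = -1/(-333) = -1*(-1/333) = 1/333 ≈ 0.0030030)
E(f, H) = 7*H*f (E(f, H) = 7*(f*H) = 7*(H*f) = 7*H*f)
n/(-218) + E(10, 6 + 6)/(-183 - Q) = -385/(-218) + (7*(6 + 6)*10)/(-183 - 1*1/333) = -385*(-1/218) + (7*12*10)/(-183 - 1/333) = 385/218 + 840/(-60940/333) = 385/218 + 840*(-333/60940) = 385/218 - 13986/3047 = -1875853/664246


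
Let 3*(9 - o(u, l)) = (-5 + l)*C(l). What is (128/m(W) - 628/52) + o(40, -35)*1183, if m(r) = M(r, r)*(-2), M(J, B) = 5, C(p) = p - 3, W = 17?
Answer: -114809086/195 ≈ -5.8876e+5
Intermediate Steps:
C(p) = -3 + p
m(r) = -10 (m(r) = 5*(-2) = -10)
o(u, l) = 9 - (-5 + l)*(-3 + l)/3
(128/m(W) - 628/52) + o(40, -35)*1183 = (128/(-10) - 628/52) + (4 - ⅓*(-35)² + (8/3)*(-35))*1183 = (128*(-⅒) - 628*1/52) + (4 - ⅓*1225 - 280/3)*1183 = (-64/5 - 157/13) + (4 - 1225/3 - 280/3)*1183 = -1617/65 - 1493/3*1183 = -1617/65 - 1766219/3 = -114809086/195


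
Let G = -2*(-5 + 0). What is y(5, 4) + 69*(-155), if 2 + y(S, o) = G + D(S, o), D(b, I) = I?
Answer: -10683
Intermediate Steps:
G = 10 (G = -2*(-5) = 10)
y(S, o) = 8 + o (y(S, o) = -2 + (10 + o) = 8 + o)
y(5, 4) + 69*(-155) = (8 + 4) + 69*(-155) = 12 - 10695 = -10683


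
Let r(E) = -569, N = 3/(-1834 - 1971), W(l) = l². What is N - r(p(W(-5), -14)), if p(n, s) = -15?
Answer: 2165042/3805 ≈ 569.00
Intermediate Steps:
N = -3/3805 (N = 3/(-3805) = -1/3805*3 = -3/3805 ≈ -0.00078844)
N - r(p(W(-5), -14)) = -3/3805 - 1*(-569) = -3/3805 + 569 = 2165042/3805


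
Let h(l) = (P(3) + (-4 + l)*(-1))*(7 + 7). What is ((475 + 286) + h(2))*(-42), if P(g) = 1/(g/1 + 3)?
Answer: -33236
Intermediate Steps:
P(g) = 1/(3 + g) (P(g) = 1/(g*1 + 3) = 1/(g + 3) = 1/(3 + g))
h(l) = 175/3 - 14*l (h(l) = (1/(3 + 3) + (-4 + l)*(-1))*(7 + 7) = (1/6 + (4 - l))*14 = (25/6 - l)*14 = 175/3 - 14*l)
((475 + 286) + h(2))*(-42) = ((475 + 286) + (175/3 - 14*2))*(-42) = (761 + (175/3 - 28))*(-42) = (761 + 91/3)*(-42) = (2374/3)*(-42) = -33236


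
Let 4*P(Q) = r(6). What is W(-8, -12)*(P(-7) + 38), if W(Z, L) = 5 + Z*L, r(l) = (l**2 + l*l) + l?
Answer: 11615/2 ≈ 5807.5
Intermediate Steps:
r(l) = l + 2*l**2 (r(l) = (l**2 + l**2) + l = 2*l**2 + l = l + 2*l**2)
P(Q) = 39/2 (P(Q) = (6*(1 + 2*6))/4 = (6*(1 + 12))/4 = (6*13)/4 = (1/4)*78 = 39/2)
W(Z, L) = 5 + L*Z
W(-8, -12)*(P(-7) + 38) = (5 - 12*(-8))*(39/2 + 38) = (5 + 96)*(115/2) = 101*(115/2) = 11615/2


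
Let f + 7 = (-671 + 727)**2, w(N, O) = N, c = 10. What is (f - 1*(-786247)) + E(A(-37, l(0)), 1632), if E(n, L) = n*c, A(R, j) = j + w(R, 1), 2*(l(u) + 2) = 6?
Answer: 789016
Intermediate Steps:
l(u) = 1 (l(u) = -2 + (1/2)*6 = -2 + 3 = 1)
A(R, j) = R + j (A(R, j) = j + R = R + j)
E(n, L) = 10*n (E(n, L) = n*10 = 10*n)
f = 3129 (f = -7 + (-671 + 727)**2 = -7 + 56**2 = -7 + 3136 = 3129)
(f - 1*(-786247)) + E(A(-37, l(0)), 1632) = (3129 - 1*(-786247)) + 10*(-37 + 1) = (3129 + 786247) + 10*(-36) = 789376 - 360 = 789016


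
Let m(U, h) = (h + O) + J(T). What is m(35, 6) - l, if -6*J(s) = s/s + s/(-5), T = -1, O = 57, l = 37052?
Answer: -184946/5 ≈ -36989.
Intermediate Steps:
J(s) = -⅙ + s/30 (J(s) = -(s/s + s/(-5))/6 = -(1 + s*(-⅕))/6 = -(1 - s/5)/6 = -⅙ + s/30)
m(U, h) = 284/5 + h (m(U, h) = (h + 57) + (-⅙ + (1/30)*(-1)) = (57 + h) + (-⅙ - 1/30) = (57 + h) - ⅕ = 284/5 + h)
m(35, 6) - l = (284/5 + 6) - 1*37052 = 314/5 - 37052 = -184946/5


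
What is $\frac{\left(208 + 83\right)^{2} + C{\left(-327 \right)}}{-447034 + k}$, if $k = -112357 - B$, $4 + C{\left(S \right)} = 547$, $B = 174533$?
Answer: $- \frac{21306}{183481} \approx -0.11612$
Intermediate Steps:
$C{\left(S \right)} = 543$ ($C{\left(S \right)} = -4 + 547 = 543$)
$k = -286890$ ($k = -112357 - 174533 = -286890$)
$\frac{\left(208 + 83\right)^{2} + C{\left(-327 \right)}}{-447034 + k} = \frac{\left(208 + 83\right)^{2} + 543}{-447034 - 286890} = \frac{291^{2} + 543}{-733924} = \left(84681 + 543\right) \left(- \frac{1}{733924}\right) = 85224 \left(- \frac{1}{733924}\right) = - \frac{21306}{183481}$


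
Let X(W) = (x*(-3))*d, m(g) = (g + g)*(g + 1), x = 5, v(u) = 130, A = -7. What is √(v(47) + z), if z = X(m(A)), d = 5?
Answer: √55 ≈ 7.4162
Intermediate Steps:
m(g) = 2*g*(1 + g) (m(g) = (2*g)*(1 + g) = 2*g*(1 + g))
X(W) = -75 (X(W) = (5*(-3))*5 = -15*5 = -75)
z = -75
√(v(47) + z) = √(130 - 75) = √55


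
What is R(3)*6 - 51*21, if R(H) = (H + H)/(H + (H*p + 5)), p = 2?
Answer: -7479/7 ≈ -1068.4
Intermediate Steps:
R(H) = 2*H/(5 + 3*H) (R(H) = (H + H)/(H + (H*2 + 5)) = (2*H)/(H + (2*H + 5)) = (2*H)/(H + (5 + 2*H)) = (2*H)/(5 + 3*H) = 2*H/(5 + 3*H))
R(3)*6 - 51*21 = (2*3/(5 + 3*3))*6 - 51*21 = (2*3/(5 + 9))*6 - 1071 = (2*3/14)*6 - 1071 = (2*3*(1/14))*6 - 1071 = (3/7)*6 - 1071 = 18/7 - 1071 = -7479/7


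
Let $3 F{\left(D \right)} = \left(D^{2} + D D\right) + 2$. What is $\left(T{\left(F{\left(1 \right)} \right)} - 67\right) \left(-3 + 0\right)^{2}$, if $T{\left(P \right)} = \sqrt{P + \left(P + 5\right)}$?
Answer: $-603 + 3 \sqrt{69} \approx -578.08$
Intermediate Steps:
$F{\left(D \right)} = \frac{2}{3} + \frac{2 D^{2}}{3}$ ($F{\left(D \right)} = \frac{\left(D^{2} + D D\right) + 2}{3} = \frac{\left(D^{2} + D^{2}\right) + 2}{3} = \frac{2 D^{2} + 2}{3} = \frac{2 + 2 D^{2}}{3} = \frac{2}{3} + \frac{2 D^{2}}{3}$)
$T{\left(P \right)} = \sqrt{5 + 2 P}$ ($T{\left(P \right)} = \sqrt{P + \left(5 + P\right)} = \sqrt{5 + 2 P}$)
$\left(T{\left(F{\left(1 \right)} \right)} - 67\right) \left(-3 + 0\right)^{2} = \left(\sqrt{5 + 2 \left(\frac{2}{3} + \frac{2 \cdot 1^{2}}{3}\right)} - 67\right) \left(-3 + 0\right)^{2} = \left(\sqrt{5 + 2 \left(\frac{2}{3} + \frac{2}{3} \cdot 1\right)} - 67\right) \left(-3\right)^{2} = \left(\sqrt{5 + 2 \left(\frac{2}{3} + \frac{2}{3}\right)} - 67\right) 9 = \left(\sqrt{5 + 2 \cdot \frac{4}{3}} - 67\right) 9 = \left(\sqrt{5 + \frac{8}{3}} - 67\right) 9 = \left(\sqrt{\frac{23}{3}} - 67\right) 9 = \left(\frac{\sqrt{69}}{3} - 67\right) 9 = \left(-67 + \frac{\sqrt{69}}{3}\right) 9 = -603 + 3 \sqrt{69}$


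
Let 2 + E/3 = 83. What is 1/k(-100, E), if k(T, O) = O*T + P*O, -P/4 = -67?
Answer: 1/40824 ≈ 2.4495e-5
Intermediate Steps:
E = 243 (E = -6 + 3*83 = -6 + 249 = 243)
P = 268 (P = -4*(-67) = 268)
k(T, O) = 268*O + O*T (k(T, O) = O*T + 268*O = 268*O + O*T)
1/k(-100, E) = 1/(243*(268 - 100)) = 1/(243*168) = 1/40824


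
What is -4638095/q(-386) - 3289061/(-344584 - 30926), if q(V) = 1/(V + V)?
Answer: 1344554616552461/375510 ≈ 3.5806e+9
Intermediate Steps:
q(V) = 1/(2*V)
-4638095/q(-386) - 3289061/(-344584 - 30926) = -4638095/((½)/(-386)) - 3289061/(-344584 - 30926) = -4638095/((½)*(-1/386)) - 3289061/(-375510) = -4638095/(-1/772) - 3289061*(-1/375510) = -4638095*(-772) + 3289061/375510 = 3580609340 + 3289061/375510 = 1344554616552461/375510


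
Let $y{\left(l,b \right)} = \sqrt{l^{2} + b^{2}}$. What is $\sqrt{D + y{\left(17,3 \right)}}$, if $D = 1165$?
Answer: $\sqrt{1165 + \sqrt{298}} \approx 34.384$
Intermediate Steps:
$y{\left(l,b \right)} = \sqrt{b^{2} + l^{2}}$
$\sqrt{D + y{\left(17,3 \right)}} = \sqrt{1165 + \sqrt{3^{2} + 17^{2}}} = \sqrt{1165 + \sqrt{9 + 289}} = \sqrt{1165 + \sqrt{298}}$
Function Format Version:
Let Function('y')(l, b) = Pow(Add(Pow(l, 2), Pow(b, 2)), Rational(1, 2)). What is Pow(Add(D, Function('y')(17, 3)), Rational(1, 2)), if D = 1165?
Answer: Pow(Add(1165, Pow(298, Rational(1, 2))), Rational(1, 2)) ≈ 34.384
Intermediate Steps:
Function('y')(l, b) = Pow(Add(Pow(b, 2), Pow(l, 2)), Rational(1, 2))
Pow(Add(D, Function('y')(17, 3)), Rational(1, 2)) = Pow(Add(1165, Pow(Add(Pow(3, 2), Pow(17, 2)), Rational(1, 2))), Rational(1, 2)) = Pow(Add(1165, Pow(Add(9, 289), Rational(1, 2))), Rational(1, 2)) = Pow(Add(1165, Pow(298, Rational(1, 2))), Rational(1, 2))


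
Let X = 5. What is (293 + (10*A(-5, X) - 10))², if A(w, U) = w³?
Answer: 935089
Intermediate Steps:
(293 + (10*A(-5, X) - 10))² = (293 + (10*(-5)³ - 10))² = (293 + (10*(-125) - 10))² = (293 + (-1250 - 10))² = (293 - 1260)² = (-967)² = 935089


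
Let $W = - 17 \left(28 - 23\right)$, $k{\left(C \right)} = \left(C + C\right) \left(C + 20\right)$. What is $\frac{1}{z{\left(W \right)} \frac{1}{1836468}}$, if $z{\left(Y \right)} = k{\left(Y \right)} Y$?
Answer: $- \frac{918234}{469625} \approx -1.9552$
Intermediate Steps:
$k{\left(C \right)} = 2 C \left(20 + C\right)$
$W = -85$ ($W = \left(-17\right) 5 = -85$)
$z{\left(Y \right)} = 2 Y^{2} \left(20 + Y\right)$ ($z{\left(Y \right)} = 2 Y \left(20 + Y\right) Y = 2 Y^{2} \left(20 + Y\right)$)
$\frac{1}{z{\left(W \right)} \frac{1}{1836468}} = \frac{1}{2 \left(-85\right)^{2} \left(20 - 85\right) \frac{1}{1836468}} = \frac{1}{2 \cdot 7225 \left(-65\right) \frac{1}{1836468}} = \frac{1}{\left(-939250\right) \frac{1}{1836468}} = \frac{1}{- \frac{469625}{918234}} = - \frac{918234}{469625}$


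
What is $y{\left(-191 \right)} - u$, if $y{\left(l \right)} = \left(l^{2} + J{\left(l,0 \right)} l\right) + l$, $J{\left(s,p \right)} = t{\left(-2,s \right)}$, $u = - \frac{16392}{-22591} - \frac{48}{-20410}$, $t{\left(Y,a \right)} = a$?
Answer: $\frac{16776542567961}{230541155} \approx 72770.0$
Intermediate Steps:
$u = \frac{167822544}{230541155}$ ($u = \left(-16392\right) \left(- \frac{1}{22591}\right) - - \frac{24}{10205} = \frac{16392}{22591} + \frac{24}{10205} = \frac{167822544}{230541155} \approx 0.72795$)
$J{\left(s,p \right)} = s$
$y{\left(l \right)} = l + 2 l^{2}$ ($y{\left(l \right)} = \left(l^{2} + l l\right) + l = \left(l^{2} + l^{2}\right) + l = 2 l^{2} + l = l + 2 l^{2}$)
$y{\left(-191 \right)} - u = - 191 \left(1 + 2 \left(-191\right)\right) - \frac{167822544}{230541155} = - 191 \left(1 - 382\right) - \frac{167822544}{230541155} = \left(-191\right) \left(-381\right) - \frac{167822544}{230541155} = 72771 - \frac{167822544}{230541155} = \frac{16776542567961}{230541155}$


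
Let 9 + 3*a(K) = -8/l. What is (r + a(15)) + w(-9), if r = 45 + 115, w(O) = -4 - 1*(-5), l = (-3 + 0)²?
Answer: 4258/27 ≈ 157.70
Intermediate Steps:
l = 9 (l = (-3)² = 9)
a(K) = -89/27 (a(K) = -3 + (-8/9)/3 = -3 + (-8*⅑)/3 = -3 + (⅓)*(-8/9) = -3 - 8/27 = -89/27)
w(O) = 1 (w(O) = -4 + 5 = 1)
r = 160
(r + a(15)) + w(-9) = (160 - 89/27) + 1 = 4231/27 + 1 = 4258/27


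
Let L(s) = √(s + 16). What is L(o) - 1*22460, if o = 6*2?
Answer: -22460 + 2*√7 ≈ -22455.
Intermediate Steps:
o = 12
L(s) = √(16 + s)
L(o) - 1*22460 = √(16 + 12) - 1*22460 = √28 - 22460 = 2*√7 - 22460 = -22460 + 2*√7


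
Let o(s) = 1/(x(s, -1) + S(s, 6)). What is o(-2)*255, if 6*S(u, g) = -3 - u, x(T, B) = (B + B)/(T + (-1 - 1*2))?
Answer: 7650/7 ≈ 1092.9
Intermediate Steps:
x(T, B) = 2*B/(-3 + T) (x(T, B) = (2*B)/(T + (-1 - 2)) = (2*B)/(T - 3) = (2*B)/(-3 + T) = 2*B/(-3 + T))
S(u, g) = -½ - u/6 (S(u, g) = (-3 - u)/6 = -½ - u/6)
o(s) = 1/(-½ - 2/(-3 + s) - s/6) (o(s) = 1/(2*(-1)/(-3 + s) + (-½ - s/6)) = 1/(-2/(-3 + s) + (-½ - s/6)) = 1/(-½ - 2/(-3 + s) - s/6))
o(-2)*255 = (6*(3 - 1*(-2))/(3 + (-2)²))*255 = (6*(3 + 2)/(3 + 4))*255 = (6*5/7)*255 = (6*(⅐)*5)*255 = (30/7)*255 = 7650/7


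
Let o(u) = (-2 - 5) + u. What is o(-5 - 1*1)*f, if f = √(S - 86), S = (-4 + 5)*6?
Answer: -52*I*√5 ≈ -116.28*I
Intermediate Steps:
o(u) = -7 + u
S = 6 (S = 1*6 = 6)
f = 4*I*√5 (f = √(6 - 86) = √(-80) = 4*I*√5 ≈ 8.9443*I)
o(-5 - 1*1)*f = (-7 + (-5 - 1*1))*(4*I*√5) = (-7 + (-5 - 1))*(4*I*√5) = (-7 - 6)*(4*I*√5) = -52*I*√5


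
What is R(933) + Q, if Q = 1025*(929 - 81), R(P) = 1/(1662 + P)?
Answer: 2255574001/2595 ≈ 8.6920e+5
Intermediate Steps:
Q = 869200 (Q = 1025*848 = 869200)
R(933) + Q = 1/(1662 + 933) + 869200 = 1/2595 + 869200 = 2255574001/2595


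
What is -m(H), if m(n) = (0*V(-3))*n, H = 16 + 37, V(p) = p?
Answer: 0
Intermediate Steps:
H = 53
m(n) = 0 (m(n) = (0*(-3))*n = 0*n = 0)
-m(H) = -1*0 = 0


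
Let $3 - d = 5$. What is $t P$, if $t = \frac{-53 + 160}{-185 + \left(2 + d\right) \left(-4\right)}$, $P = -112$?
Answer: $\frac{11984}{185} \approx 64.778$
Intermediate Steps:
$d = -2$ ($d = 3 - 5 = -2$)
$t = - \frac{107}{185}$ ($t = \frac{-53 + 160}{-185 + \left(2 - 2\right) \left(-4\right)} = \frac{107}{-185 + 0 \left(-4\right)} = \frac{107}{-185 + 0} = \frac{107}{-185} = 107 \left(- \frac{1}{185}\right) = - \frac{107}{185} \approx -0.57838$)
$t P = \left(- \frac{107}{185}\right) \left(-112\right) = \frac{11984}{185}$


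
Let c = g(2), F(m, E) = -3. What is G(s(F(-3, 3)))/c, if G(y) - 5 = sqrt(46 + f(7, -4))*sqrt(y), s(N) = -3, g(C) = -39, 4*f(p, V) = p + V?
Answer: -5/39 - I*sqrt(561)/78 ≈ -0.12821 - 0.30366*I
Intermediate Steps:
f(p, V) = V/4 + p/4 (f(p, V) = (p + V)/4 = (V + p)/4 = V/4 + p/4)
c = -39
G(y) = 5 + sqrt(187)*sqrt(y)/2 (G(y) = 5 + sqrt(46 + ((1/4)*(-4) + (1/4)*7))*sqrt(y) = 5 + sqrt(46 + (-1 + 7/4))*sqrt(y) = 5 + sqrt(46 + 3/4)*sqrt(y) = 5 + sqrt(187/4)*sqrt(y) = 5 + (sqrt(187)/2)*sqrt(y) = 5 + sqrt(187)*sqrt(y)/2)
G(s(F(-3, 3)))/c = (5 + sqrt(187)*sqrt(-3)/2)/(-39) = (5 + sqrt(187)*(I*sqrt(3))/2)*(-1/39) = (5 + I*sqrt(561)/2)*(-1/39) = -5/39 - I*sqrt(561)/78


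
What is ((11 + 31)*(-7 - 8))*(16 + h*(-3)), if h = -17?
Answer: -42210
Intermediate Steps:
((11 + 31)*(-7 - 8))*(16 + h*(-3)) = ((11 + 31)*(-7 - 8))*(16 - 17*(-3)) = (42*(-15))*(16 + 51) = -630*67 = -42210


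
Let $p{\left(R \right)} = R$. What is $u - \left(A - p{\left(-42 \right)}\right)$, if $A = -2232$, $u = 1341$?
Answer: $3531$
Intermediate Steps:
$u - \left(A - p{\left(-42 \right)}\right) = 1341 - \left(-2232 - -42\right) = 1341 - \left(-2232 + 42\right) = 1341 - -2190 = 1341 + 2190 = 3531$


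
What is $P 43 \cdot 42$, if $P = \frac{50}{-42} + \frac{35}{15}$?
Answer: $2064$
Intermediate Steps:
$P = \frac{8}{7}$ ($P = 50 \left(- \frac{1}{42}\right) + 35 \cdot \frac{1}{15} = - \frac{25}{21} + \frac{7}{3} = \frac{8}{7} \approx 1.1429$)
$P 43 \cdot 42 = \frac{8}{7} \cdot 43 \cdot 42 = \frac{344}{7} \cdot 42 = 2064$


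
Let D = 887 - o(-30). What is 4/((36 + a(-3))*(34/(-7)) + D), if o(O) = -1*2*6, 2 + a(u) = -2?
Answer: 28/5205 ≈ 0.0053794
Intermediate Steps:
a(u) = -4 (a(u) = -2 - 2 = -4)
o(O) = -12 (o(O) = -2*6 = -12)
D = 899 (D = 887 - 1*(-12) = 887 + 12 = 899)
4/((36 + a(-3))*(34/(-7)) + D) = 4/((36 - 4)*(34/(-7)) + 899) = 4/(32*(34*(-⅐)) + 899) = 4/(32*(-34/7) + 899) = 4/(-1088/7 + 899) = 4/(5205/7) = (7/5205)*4 = 28/5205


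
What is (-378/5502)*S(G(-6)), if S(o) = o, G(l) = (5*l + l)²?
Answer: -11664/131 ≈ -89.038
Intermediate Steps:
G(l) = 36*l² (G(l) = (6*l)² = 36*l²)
(-378/5502)*S(G(-6)) = (-378/5502)*(36*(-6)²) = (-378*1/5502)*(36*36) = -9/131*1296 = -11664/131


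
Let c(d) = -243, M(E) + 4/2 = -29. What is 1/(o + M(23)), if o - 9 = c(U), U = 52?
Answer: -1/265 ≈ -0.0037736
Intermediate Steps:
M(E) = -31 (M(E) = -2 - 29 = -31)
o = -234 (o = 9 - 243 = -234)
1/(o + M(23)) = 1/(-234 - 31) = 1/(-265) = -1/265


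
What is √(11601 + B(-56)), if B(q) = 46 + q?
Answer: √11591 ≈ 107.66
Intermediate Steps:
√(11601 + B(-56)) = √(11601 + (46 - 56)) = √(11601 - 10) = √11591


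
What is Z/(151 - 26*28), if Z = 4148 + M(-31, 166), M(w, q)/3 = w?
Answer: -4055/577 ≈ -7.0277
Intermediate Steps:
M(w, q) = 3*w
Z = 4055 (Z = 4148 + 3*(-31) = 4148 - 93 = 4055)
Z/(151 - 26*28) = 4055/(151 - 26*28) = 4055/(151 - 728) = 4055/(-577) = 4055*(-1/577) = -4055/577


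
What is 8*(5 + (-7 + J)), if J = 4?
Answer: 16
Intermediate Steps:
8*(5 + (-7 + J)) = 8*(5 + (-7 + 4)) = 8*(5 - 3) = 8*2 = 16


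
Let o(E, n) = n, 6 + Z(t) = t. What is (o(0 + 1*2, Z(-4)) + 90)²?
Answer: 6400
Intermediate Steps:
Z(t) = -6 + t
(o(0 + 1*2, Z(-4)) + 90)² = ((-6 - 4) + 90)² = (-10 + 90)² = 80² = 6400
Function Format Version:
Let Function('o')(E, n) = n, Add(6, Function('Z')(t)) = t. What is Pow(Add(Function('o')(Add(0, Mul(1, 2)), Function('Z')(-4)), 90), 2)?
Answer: 6400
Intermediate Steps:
Function('Z')(t) = Add(-6, t)
Pow(Add(Function('o')(Add(0, Mul(1, 2)), Function('Z')(-4)), 90), 2) = Pow(Add(Add(-6, -4), 90), 2) = Pow(Add(-10, 90), 2) = Pow(80, 2) = 6400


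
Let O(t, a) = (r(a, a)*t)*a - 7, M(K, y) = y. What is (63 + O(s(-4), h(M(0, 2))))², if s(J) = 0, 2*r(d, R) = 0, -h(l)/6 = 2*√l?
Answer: 3136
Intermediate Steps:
h(l) = -12*√l
r(d, R) = 0 (r(d, R) = (½)*0 = 0)
O(t, a) = -7 (O(t, a) = (0*t)*a - 7 = 0*a - 7 = 0 - 7 = -7)
(63 + O(s(-4), h(M(0, 2))))² = (63 - 7)² = 56² = 3136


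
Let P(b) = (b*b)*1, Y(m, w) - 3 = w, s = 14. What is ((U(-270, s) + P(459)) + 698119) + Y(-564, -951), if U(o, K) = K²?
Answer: 908048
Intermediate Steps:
Y(m, w) = 3 + w
P(b) = b² (P(b) = b²*1 = b²)
((U(-270, s) + P(459)) + 698119) + Y(-564, -951) = ((14² + 459²) + 698119) + (3 - 951) = ((196 + 210681) + 698119) - 948 = (210877 + 698119) - 948 = 908996 - 948 = 908048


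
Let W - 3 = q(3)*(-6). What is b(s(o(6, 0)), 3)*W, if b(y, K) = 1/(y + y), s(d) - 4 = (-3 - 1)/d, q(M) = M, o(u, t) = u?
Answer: -9/4 ≈ -2.2500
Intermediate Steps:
s(d) = 4 - 4/d (s(d) = 4 + (-3 - 1)/d = 4 - 4/d)
b(y, K) = 1/(2*y)
W = -15 (W = 3 + 3*(-6) = 3 - 18 = -15)
b(s(o(6, 0)), 3)*W = (1/(2*(4 - 4/6)))*(-15) = (1/(2*(4 - 4*⅙)))*(-15) = (1/(2*(4 - ⅔)))*(-15) = (1/(2*(10/3)))*(-15) = ((½)*(3/10))*(-15) = (3/20)*(-15) = -9/4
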